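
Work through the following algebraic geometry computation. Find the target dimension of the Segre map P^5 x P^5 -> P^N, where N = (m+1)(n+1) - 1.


The Segre embedding maps P^m x P^n into P^N via
all products of coordinates from each factor.
N = (m+1)(n+1) - 1
N = (5+1)(5+1) - 1
N = 6*6 - 1
N = 36 - 1 = 35

35


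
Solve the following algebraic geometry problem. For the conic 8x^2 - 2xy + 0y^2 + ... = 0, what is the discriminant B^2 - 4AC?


The discriminant of a conic Ax^2 + Bxy + Cy^2 + ... = 0 is B^2 - 4AC.
B^2 = (-2)^2 = 4
4AC = 4*8*0 = 0
Discriminant = 4 + 0 = 4

4


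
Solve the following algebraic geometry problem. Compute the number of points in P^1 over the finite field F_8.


P^1(F_8) has (q^(n+1) - 1)/(q - 1) points.
= 8^1 + 8^0
= 8 + 1
= 9

9


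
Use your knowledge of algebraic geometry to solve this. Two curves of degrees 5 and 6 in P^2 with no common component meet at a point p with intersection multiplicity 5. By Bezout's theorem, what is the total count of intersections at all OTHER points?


By Bezout's theorem, the total intersection number is d1 * d2.
Total = 5 * 6 = 30
Intersection multiplicity at p = 5
Remaining intersections = 30 - 5 = 25

25


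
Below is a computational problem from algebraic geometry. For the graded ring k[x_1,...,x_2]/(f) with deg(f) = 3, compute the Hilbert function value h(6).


For R = k[x_1,...,x_n]/(f) with f homogeneous of degree e:
The Hilbert series is (1 - t^e)/(1 - t)^n.
So h(d) = C(d+n-1, n-1) - C(d-e+n-1, n-1) for d >= e.
With n=2, e=3, d=6:
C(6+2-1, 2-1) = C(7, 1) = 7
C(6-3+2-1, 2-1) = C(4, 1) = 4
h(6) = 7 - 4 = 3

3


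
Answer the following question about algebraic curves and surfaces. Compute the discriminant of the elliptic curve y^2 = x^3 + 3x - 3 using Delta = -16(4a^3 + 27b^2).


Compute each component:
4a^3 = 4*3^3 = 4*27 = 108
27b^2 = 27*(-3)^2 = 27*9 = 243
4a^3 + 27b^2 = 108 + 243 = 351
Delta = -16*351 = -5616

-5616


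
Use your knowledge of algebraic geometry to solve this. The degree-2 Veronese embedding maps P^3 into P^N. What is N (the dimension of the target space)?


The Veronese embedding v_d: P^n -> P^N maps each point to all
degree-d monomials in n+1 homogeneous coordinates.
N = C(n+d, d) - 1
N = C(3+2, 2) - 1
N = C(5, 2) - 1
C(5, 2) = 10
N = 10 - 1 = 9

9


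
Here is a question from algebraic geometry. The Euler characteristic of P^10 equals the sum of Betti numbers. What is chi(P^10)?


The complex projective space P^10 has one cell in each even real dimension 0, 2, ..., 20.
The cohomology groups are H^{2k}(P^10) = Z for k = 0,...,10, and 0 otherwise.
Euler characteristic = sum of Betti numbers = 1 per even-dimensional cohomology group.
chi(P^10) = 10 + 1 = 11

11


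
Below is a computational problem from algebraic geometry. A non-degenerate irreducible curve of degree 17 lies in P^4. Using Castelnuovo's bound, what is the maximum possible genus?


Castelnuovo's bound: write d - 1 = m(r-1) + epsilon with 0 <= epsilon < r-1.
d - 1 = 17 - 1 = 16
r - 1 = 4 - 1 = 3
16 = 5*3 + 1, so m = 5, epsilon = 1
pi(d, r) = m(m-1)(r-1)/2 + m*epsilon
= 5*4*3/2 + 5*1
= 60/2 + 5
= 30 + 5 = 35

35


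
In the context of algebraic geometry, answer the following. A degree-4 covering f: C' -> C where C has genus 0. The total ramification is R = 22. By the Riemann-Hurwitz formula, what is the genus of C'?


Riemann-Hurwitz formula: 2g' - 2 = d(2g - 2) + R
Given: d = 4, g = 0, R = 22
2g' - 2 = 4*(2*0 - 2) + 22
2g' - 2 = 4*(-2) + 22
2g' - 2 = -8 + 22 = 14
2g' = 16
g' = 8

8


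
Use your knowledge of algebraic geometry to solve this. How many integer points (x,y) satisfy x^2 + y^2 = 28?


Systematically check integer values of x where x^2 <= 28.
For each valid x, check if 28 - x^2 is a perfect square.
Total integer solutions found: 0

0


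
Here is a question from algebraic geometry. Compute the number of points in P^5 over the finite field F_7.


P^5(F_7) has (q^(n+1) - 1)/(q - 1) points.
= 7^5 + 7^4 + 7^3 + 7^2 + 7^1 + 7^0
= 16807 + 2401 + 343 + 49 + 7 + 1
= 19608

19608


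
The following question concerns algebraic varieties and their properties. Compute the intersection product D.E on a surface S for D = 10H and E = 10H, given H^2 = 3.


Using bilinearity of the intersection pairing on a surface S:
(aH).(bH) = ab * (H.H)
We have H^2 = 3.
D.E = (10H).(10H) = 10*10*3
= 100*3
= 300

300


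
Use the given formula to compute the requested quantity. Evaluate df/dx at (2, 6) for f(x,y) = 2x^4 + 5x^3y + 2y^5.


df/dx = 4*2*x^3 + 3*5*x^2*y
At (2,6): 4*2*2^3 + 3*5*2^2*6
= 64 + 360
= 424

424


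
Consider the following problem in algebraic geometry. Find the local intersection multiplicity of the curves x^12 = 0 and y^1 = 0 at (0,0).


The intersection multiplicity of V(x^a) and V(y^b) at the origin is:
I(O; V(x^12), V(y^1)) = dim_k(k[x,y]/(x^12, y^1))
A basis for k[x,y]/(x^12, y^1) is the set of monomials x^i * y^j
where 0 <= i < 12 and 0 <= j < 1.
The number of such monomials is 12 * 1 = 12

12


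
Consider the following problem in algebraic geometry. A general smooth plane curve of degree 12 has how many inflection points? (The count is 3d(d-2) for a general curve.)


For a general smooth plane curve C of degree d, the inflection points are
the intersection of C with its Hessian curve, which has degree 3(d-2).
By Bezout, the total intersection number is d * 3(d-2) = 12 * 30 = 360.
For a general curve every flex is ordinary, so each contributes
multiplicity 1 to C·Hess(C), and the number of distinct inflection
points is 3d(d-2).
Inflection points = 3*12*(12-2) = 3*12*10 = 360

360


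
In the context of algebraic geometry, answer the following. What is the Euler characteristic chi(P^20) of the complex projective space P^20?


The complex projective space P^20 has one cell in each even real dimension 0, 2, ..., 40.
The cohomology groups are H^{2k}(P^20) = Z for k = 0,...,20, and 0 otherwise.
Euler characteristic = sum of Betti numbers = 1 per even-dimensional cohomology group.
chi(P^20) = 20 + 1 = 21

21


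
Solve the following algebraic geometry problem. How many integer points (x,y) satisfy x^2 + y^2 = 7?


Systematically check integer values of x where x^2 <= 7.
For each valid x, check if 7 - x^2 is a perfect square.
Total integer solutions found: 0

0


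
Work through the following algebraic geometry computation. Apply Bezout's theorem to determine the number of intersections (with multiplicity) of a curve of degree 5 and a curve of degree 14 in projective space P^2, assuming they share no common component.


Bezout's theorem states the intersection count equals the product of degrees.
Intersection count = 5 * 14 = 70

70


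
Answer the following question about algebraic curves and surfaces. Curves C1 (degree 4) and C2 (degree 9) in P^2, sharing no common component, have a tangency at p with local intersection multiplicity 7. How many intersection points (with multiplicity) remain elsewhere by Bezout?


By Bezout's theorem, the total intersection number is d1 * d2.
Total = 4 * 9 = 36
Intersection multiplicity at p = 7
Remaining intersections = 36 - 7 = 29

29


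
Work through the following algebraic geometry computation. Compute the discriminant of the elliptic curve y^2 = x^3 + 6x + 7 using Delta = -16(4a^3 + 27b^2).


Compute each component:
4a^3 = 4*6^3 = 4*216 = 864
27b^2 = 27*7^2 = 27*49 = 1323
4a^3 + 27b^2 = 864 + 1323 = 2187
Delta = -16*2187 = -34992

-34992


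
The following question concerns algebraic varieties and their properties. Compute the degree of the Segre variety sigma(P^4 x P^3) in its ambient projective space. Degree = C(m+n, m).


The degree of the Segre variety P^4 x P^3 is C(m+n, m).
= C(7, 4)
= 35

35


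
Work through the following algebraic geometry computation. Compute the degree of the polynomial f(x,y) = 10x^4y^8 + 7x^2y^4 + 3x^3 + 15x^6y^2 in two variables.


Examine each term for its total degree (sum of exponents).
  Term '10x^4y^8' has total degree 4+8 = 12.
  Term '7x^2y^4' has total degree 2+4 = 6.
  Term '3x^3' has total degree 3+0 = 3.
  Term '15x^6y^2' has total degree 6+2 = 8.
The maximum total degree among all terms is 12.

12


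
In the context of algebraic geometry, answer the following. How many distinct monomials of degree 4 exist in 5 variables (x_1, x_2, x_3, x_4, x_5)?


The number of degree-4 monomials in 5 variables is C(d+n-1, n-1).
= C(4+5-1, 5-1) = C(8, 4)
= 70

70


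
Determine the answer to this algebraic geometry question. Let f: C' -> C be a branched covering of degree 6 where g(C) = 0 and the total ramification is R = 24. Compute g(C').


Riemann-Hurwitz formula: 2g' - 2 = d(2g - 2) + R
Given: d = 6, g = 0, R = 24
2g' - 2 = 6*(2*0 - 2) + 24
2g' - 2 = 6*(-2) + 24
2g' - 2 = -12 + 24 = 12
2g' = 14
g' = 7

7


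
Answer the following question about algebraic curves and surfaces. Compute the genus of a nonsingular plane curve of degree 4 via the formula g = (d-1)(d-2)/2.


Using the genus formula for smooth plane curves:
g = (d-1)(d-2)/2
g = (4-1)(4-2)/2
g = 3*2/2
g = 6/2 = 3

3


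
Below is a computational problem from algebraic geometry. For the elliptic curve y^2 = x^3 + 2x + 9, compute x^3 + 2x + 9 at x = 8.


Compute x^3 + 2x + 9 at x = 8:
x^3 = 8^3 = 512
2*x = 2*8 = 16
Sum: 512 + 16 + 9 = 537

537


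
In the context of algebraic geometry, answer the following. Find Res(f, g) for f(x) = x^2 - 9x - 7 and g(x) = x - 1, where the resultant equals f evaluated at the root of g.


For Res(f, x - c), we evaluate f at x = c.
f(1) = 1^2 - 9*1 - 7
= 1 - 9 - 7
= -8 - 7 = -15
Res(f, g) = -15

-15


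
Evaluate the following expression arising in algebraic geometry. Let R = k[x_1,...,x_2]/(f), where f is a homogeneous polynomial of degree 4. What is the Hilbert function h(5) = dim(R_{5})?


For R = k[x_1,...,x_n]/(f) with f homogeneous of degree e:
The Hilbert series is (1 - t^e)/(1 - t)^n.
So h(d) = C(d+n-1, n-1) - C(d-e+n-1, n-1) for d >= e.
With n=2, e=4, d=5:
C(5+2-1, 2-1) = C(6, 1) = 6
C(5-4+2-1, 2-1) = C(2, 1) = 2
h(5) = 6 - 2 = 4

4


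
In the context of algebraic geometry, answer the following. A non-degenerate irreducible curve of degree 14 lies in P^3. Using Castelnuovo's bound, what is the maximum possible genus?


Castelnuovo's bound: write d - 1 = m(r-1) + epsilon with 0 <= epsilon < r-1.
d - 1 = 14 - 1 = 13
r - 1 = 3 - 1 = 2
13 = 6*2 + 1, so m = 6, epsilon = 1
pi(d, r) = m(m-1)(r-1)/2 + m*epsilon
= 6*5*2/2 + 6*1
= 60/2 + 6
= 30 + 6 = 36

36


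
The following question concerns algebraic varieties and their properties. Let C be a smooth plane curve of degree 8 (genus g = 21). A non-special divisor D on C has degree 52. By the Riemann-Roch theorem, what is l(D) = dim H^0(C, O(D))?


First, compute the genus of a smooth plane curve of degree 8:
g = (d-1)(d-2)/2 = (8-1)(8-2)/2 = 21
For a non-special divisor D (i.e., h^1(D) = 0), Riemann-Roch gives:
l(D) = deg(D) - g + 1
Since deg(D) = 52 >= 2g - 1 = 41, D is non-special.
l(D) = 52 - 21 + 1 = 32

32


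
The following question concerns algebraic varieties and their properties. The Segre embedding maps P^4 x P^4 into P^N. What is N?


The Segre embedding maps P^m x P^n into P^N via
all products of coordinates from each factor.
N = (m+1)(n+1) - 1
N = (4+1)(4+1) - 1
N = 5*5 - 1
N = 25 - 1 = 24

24


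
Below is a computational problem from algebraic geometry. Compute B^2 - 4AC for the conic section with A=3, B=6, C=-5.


The discriminant of a conic Ax^2 + Bxy + Cy^2 + ... = 0 is B^2 - 4AC.
B^2 = 6^2 = 36
4AC = 4*3*(-5) = -60
Discriminant = 36 + 60 = 96

96


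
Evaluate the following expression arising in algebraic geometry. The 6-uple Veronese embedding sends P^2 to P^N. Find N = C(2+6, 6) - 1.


The Veronese embedding v_d: P^n -> P^N maps each point to all
degree-d monomials in n+1 homogeneous coordinates.
N = C(n+d, d) - 1
N = C(2+6, 6) - 1
N = C(8, 6) - 1
C(8, 6) = 28
N = 28 - 1 = 27

27


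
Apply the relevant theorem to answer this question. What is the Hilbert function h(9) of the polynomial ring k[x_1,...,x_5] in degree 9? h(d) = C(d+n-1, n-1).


The Hilbert function for the polynomial ring in 5 variables is:
h(d) = C(d+n-1, n-1)
h(9) = C(9+5-1, 5-1) = C(13, 4)
= 13! / (4! * 9!)
= 715

715


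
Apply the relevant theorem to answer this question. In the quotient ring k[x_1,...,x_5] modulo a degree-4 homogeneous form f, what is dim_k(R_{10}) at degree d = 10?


For R = k[x_1,...,x_n]/(f) with f homogeneous of degree e:
The Hilbert series is (1 - t^e)/(1 - t)^n.
So h(d) = C(d+n-1, n-1) - C(d-e+n-1, n-1) for d >= e.
With n=5, e=4, d=10:
C(10+5-1, 5-1) = C(14, 4) = 1001
C(10-4+5-1, 5-1) = C(10, 4) = 210
h(10) = 1001 - 210 = 791

791


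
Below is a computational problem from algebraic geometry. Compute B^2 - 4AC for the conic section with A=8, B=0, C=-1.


The discriminant of a conic Ax^2 + Bxy + Cy^2 + ... = 0 is B^2 - 4AC.
B^2 = 0^2 = 0
4AC = 4*8*(-1) = -32
Discriminant = 0 + 32 = 32

32


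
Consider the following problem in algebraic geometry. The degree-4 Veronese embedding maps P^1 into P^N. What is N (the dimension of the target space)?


The Veronese embedding v_d: P^n -> P^N maps each point to all
degree-d monomials in n+1 homogeneous coordinates.
N = C(n+d, d) - 1
N = C(1+4, 4) - 1
N = C(5, 4) - 1
C(5, 4) = 5
N = 5 - 1 = 4

4


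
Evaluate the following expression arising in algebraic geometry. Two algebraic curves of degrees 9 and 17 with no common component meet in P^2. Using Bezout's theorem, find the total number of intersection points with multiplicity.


Bezout's theorem states the intersection count equals the product of degrees.
Intersection count = 9 * 17 = 153

153


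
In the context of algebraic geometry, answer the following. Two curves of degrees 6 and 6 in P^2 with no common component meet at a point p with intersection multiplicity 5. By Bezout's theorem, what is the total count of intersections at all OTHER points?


By Bezout's theorem, the total intersection number is d1 * d2.
Total = 6 * 6 = 36
Intersection multiplicity at p = 5
Remaining intersections = 36 - 5 = 31

31


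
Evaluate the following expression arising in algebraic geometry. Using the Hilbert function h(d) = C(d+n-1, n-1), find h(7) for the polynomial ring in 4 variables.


The Hilbert function for the polynomial ring in 4 variables is:
h(d) = C(d+n-1, n-1)
h(7) = C(7+4-1, 4-1) = C(10, 3)
= 10! / (3! * 7!)
= 120

120


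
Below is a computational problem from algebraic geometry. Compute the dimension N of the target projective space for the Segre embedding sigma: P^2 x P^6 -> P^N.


The Segre embedding maps P^m x P^n into P^N via
all products of coordinates from each factor.
N = (m+1)(n+1) - 1
N = (2+1)(6+1) - 1
N = 3*7 - 1
N = 21 - 1 = 20

20


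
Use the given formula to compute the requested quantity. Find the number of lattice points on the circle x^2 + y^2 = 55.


Systematically check integer values of x where x^2 <= 55.
For each valid x, check if 55 - x^2 is a perfect square.
Total integer solutions found: 0

0


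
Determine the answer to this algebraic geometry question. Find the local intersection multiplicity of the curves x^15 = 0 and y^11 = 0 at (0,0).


The intersection multiplicity of V(x^a) and V(y^b) at the origin is:
I(O; V(x^15), V(y^11)) = dim_k(k[x,y]/(x^15, y^11))
A basis for k[x,y]/(x^15, y^11) is the set of monomials x^i * y^j
where 0 <= i < 15 and 0 <= j < 11.
The number of such monomials is 15 * 11 = 165

165


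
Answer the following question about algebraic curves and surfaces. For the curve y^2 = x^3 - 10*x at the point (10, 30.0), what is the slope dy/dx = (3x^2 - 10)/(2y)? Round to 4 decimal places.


Using implicit differentiation of y^2 = x^3 - 10*x:
2y * dy/dx = 3x^2 - 10
dy/dx = (3x^2 - 10)/(2y)
Numerator: 3*10^2 - 10 = 290
Denominator: 2*30.0 = 60.0
dy/dx = 290/60.0 = 4.8333

4.8333


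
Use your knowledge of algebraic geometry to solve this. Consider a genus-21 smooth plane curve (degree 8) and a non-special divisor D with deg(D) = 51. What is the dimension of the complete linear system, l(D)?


First, compute the genus of a smooth plane curve of degree 8:
g = (d-1)(d-2)/2 = (8-1)(8-2)/2 = 21
For a non-special divisor D (i.e., h^1(D) = 0), Riemann-Roch gives:
l(D) = deg(D) - g + 1
Since deg(D) = 51 >= 2g - 1 = 41, D is non-special.
l(D) = 51 - 21 + 1 = 31

31


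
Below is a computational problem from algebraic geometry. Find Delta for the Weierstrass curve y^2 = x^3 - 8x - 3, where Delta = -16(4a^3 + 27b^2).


Compute each component:
4a^3 = 4*(-8)^3 = 4*(-512) = -2048
27b^2 = 27*(-3)^2 = 27*9 = 243
4a^3 + 27b^2 = -2048 + 243 = -1805
Delta = -16*(-1805) = 28880

28880


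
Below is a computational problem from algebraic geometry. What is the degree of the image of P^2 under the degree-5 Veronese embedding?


The Veronese variety v_5(P^2) has degree d^r.
d^r = 5^2 = 25

25


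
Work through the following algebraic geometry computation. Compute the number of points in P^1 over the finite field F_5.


P^1(F_5) has (q^(n+1) - 1)/(q - 1) points.
= 5^1 + 5^0
= 5 + 1
= 6

6


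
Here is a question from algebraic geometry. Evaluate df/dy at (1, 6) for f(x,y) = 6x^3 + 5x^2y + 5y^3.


df/dy = 5*x^2 + 3*5*y^2
At (1,6): 5*1^2 + 3*5*6^2
= 5 + 540
= 545

545


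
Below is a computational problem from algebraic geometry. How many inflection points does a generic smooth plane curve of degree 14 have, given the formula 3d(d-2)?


For a general smooth plane curve C of degree d, the inflection points are
the intersection of C with its Hessian curve, which has degree 3(d-2).
By Bezout, the total intersection number is d * 3(d-2) = 14 * 36 = 504.
For a general curve every flex is ordinary, so each contributes
multiplicity 1 to C·Hess(C), and the number of distinct inflection
points is 3d(d-2).
Inflection points = 3*14*(14-2) = 3*14*12 = 504

504


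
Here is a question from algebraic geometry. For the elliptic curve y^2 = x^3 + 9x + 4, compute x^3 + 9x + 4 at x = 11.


Compute x^3 + 9x + 4 at x = 11:
x^3 = 11^3 = 1331
9*x = 9*11 = 99
Sum: 1331 + 99 + 4 = 1434

1434


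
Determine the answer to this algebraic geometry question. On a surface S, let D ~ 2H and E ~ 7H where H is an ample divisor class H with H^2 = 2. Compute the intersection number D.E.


Using bilinearity of the intersection pairing on a surface S:
(aH).(bH) = ab * (H.H)
We have H^2 = 2.
D.E = (2H).(7H) = 2*7*2
= 14*2
= 28

28


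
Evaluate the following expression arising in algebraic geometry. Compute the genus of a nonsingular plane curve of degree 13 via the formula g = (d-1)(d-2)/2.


Using the genus formula for smooth plane curves:
g = (d-1)(d-2)/2
g = (13-1)(13-2)/2
g = 12*11/2
g = 132/2 = 66

66


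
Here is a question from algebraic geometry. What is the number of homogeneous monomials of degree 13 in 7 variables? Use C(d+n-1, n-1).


The number of degree-13 monomials in 7 variables is C(d+n-1, n-1).
= C(13+7-1, 7-1) = C(19, 6)
= 27132

27132


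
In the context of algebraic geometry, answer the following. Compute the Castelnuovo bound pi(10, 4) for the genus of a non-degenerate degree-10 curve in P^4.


Castelnuovo's bound: write d - 1 = m(r-1) + epsilon with 0 <= epsilon < r-1.
d - 1 = 10 - 1 = 9
r - 1 = 4 - 1 = 3
9 = 3*3 + 0, so m = 3, epsilon = 0
pi(d, r) = m(m-1)(r-1)/2 + m*epsilon
= 3*2*3/2 + 3*0
= 18/2 + 0
= 9 + 0 = 9

9


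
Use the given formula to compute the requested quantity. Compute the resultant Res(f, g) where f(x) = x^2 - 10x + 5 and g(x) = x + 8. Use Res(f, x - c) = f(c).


For Res(f, x - c), we evaluate f at x = c.
f(-8) = (-8)^2 - 10*(-8) + 5
= 64 + 80 + 5
= 144 + 5 = 149
Res(f, g) = 149

149


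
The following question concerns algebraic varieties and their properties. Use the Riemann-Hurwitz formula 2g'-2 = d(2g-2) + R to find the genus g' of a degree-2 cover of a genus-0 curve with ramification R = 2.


Riemann-Hurwitz formula: 2g' - 2 = d(2g - 2) + R
Given: d = 2, g = 0, R = 2
2g' - 2 = 2*(2*0 - 2) + 2
2g' - 2 = 2*(-2) + 2
2g' - 2 = -4 + 2 = -2
2g' = 0
g' = 0

0


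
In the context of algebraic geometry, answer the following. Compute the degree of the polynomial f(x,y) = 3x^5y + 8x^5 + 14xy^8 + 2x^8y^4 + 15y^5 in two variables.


Examine each term for its total degree (sum of exponents).
  Term '3x^5y' has total degree 5+1 = 6.
  Term '8x^5' has total degree 5+0 = 5.
  Term '14xy^8' has total degree 1+8 = 9.
  Term '2x^8y^4' has total degree 8+4 = 12.
  Term '15y^5' has total degree 0+5 = 5.
The maximum total degree among all terms is 12.

12


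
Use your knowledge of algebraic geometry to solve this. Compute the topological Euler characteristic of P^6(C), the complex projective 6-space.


The complex projective space P^6 has one cell in each even real dimension 0, 2, ..., 12.
The cohomology groups are H^{2k}(P^6) = Z for k = 0,...,6, and 0 otherwise.
Euler characteristic = sum of Betti numbers = 1 per even-dimensional cohomology group.
chi(P^6) = 6 + 1 = 7

7


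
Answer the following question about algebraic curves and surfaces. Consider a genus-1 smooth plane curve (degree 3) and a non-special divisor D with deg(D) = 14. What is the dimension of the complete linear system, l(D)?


First, compute the genus of a smooth plane curve of degree 3:
g = (d-1)(d-2)/2 = (3-1)(3-2)/2 = 1
For a non-special divisor D (i.e., h^1(D) = 0), Riemann-Roch gives:
l(D) = deg(D) - g + 1
Since deg(D) = 14 >= 2g - 1 = 1, D is non-special.
l(D) = 14 - 1 + 1 = 14

14


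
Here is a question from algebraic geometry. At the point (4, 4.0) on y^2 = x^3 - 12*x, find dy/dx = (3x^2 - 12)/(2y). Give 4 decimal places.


Using implicit differentiation of y^2 = x^3 - 12*x:
2y * dy/dx = 3x^2 - 12
dy/dx = (3x^2 - 12)/(2y)
Numerator: 3*4^2 - 12 = 36
Denominator: 2*4.0 = 8.0
dy/dx = 36/8.0 = 4.5000

4.5000


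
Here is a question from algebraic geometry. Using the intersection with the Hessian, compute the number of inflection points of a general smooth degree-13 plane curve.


For a general smooth plane curve C of degree d, the inflection points are
the intersection of C with its Hessian curve, which has degree 3(d-2).
By Bezout, the total intersection number is d * 3(d-2) = 13 * 33 = 429.
For a general curve every flex is ordinary, so each contributes
multiplicity 1 to C·Hess(C), and the number of distinct inflection
points is 3d(d-2).
Inflection points = 3*13*(13-2) = 3*13*11 = 429

429


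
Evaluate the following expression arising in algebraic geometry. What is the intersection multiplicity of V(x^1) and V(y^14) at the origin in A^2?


The intersection multiplicity of V(x^a) and V(y^b) at the origin is:
I(O; V(x^1), V(y^14)) = dim_k(k[x,y]/(x^1, y^14))
A basis for k[x,y]/(x^1, y^14) is the set of monomials x^i * y^j
where 0 <= i < 1 and 0 <= j < 14.
The number of such monomials is 1 * 14 = 14

14


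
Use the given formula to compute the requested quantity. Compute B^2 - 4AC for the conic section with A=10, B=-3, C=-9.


The discriminant of a conic Ax^2 + Bxy + Cy^2 + ... = 0 is B^2 - 4AC.
B^2 = (-3)^2 = 9
4AC = 4*10*(-9) = -360
Discriminant = 9 + 360 = 369

369


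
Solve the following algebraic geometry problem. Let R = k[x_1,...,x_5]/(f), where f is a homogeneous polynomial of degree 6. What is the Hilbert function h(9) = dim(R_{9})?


For R = k[x_1,...,x_n]/(f) with f homogeneous of degree e:
The Hilbert series is (1 - t^e)/(1 - t)^n.
So h(d) = C(d+n-1, n-1) - C(d-e+n-1, n-1) for d >= e.
With n=5, e=6, d=9:
C(9+5-1, 5-1) = C(13, 4) = 715
C(9-6+5-1, 5-1) = C(7, 4) = 35
h(9) = 715 - 35 = 680

680


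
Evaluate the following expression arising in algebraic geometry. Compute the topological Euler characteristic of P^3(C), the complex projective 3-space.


The complex projective space P^3 has one cell in each even real dimension 0, 2, ..., 6.
The cohomology groups are H^{2k}(P^3) = Z for k = 0,...,3, and 0 otherwise.
Euler characteristic = sum of Betti numbers = 1 per even-dimensional cohomology group.
chi(P^3) = 3 + 1 = 4

4


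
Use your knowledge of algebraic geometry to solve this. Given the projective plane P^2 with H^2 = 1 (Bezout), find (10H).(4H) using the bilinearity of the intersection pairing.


Using bilinearity of the intersection pairing on the projective plane P^2:
(aH).(bH) = ab * (H.H)
We have H^2 = 1 (Bezout).
D.E = (10H).(4H) = 10*4*1
= 40*1
= 40

40


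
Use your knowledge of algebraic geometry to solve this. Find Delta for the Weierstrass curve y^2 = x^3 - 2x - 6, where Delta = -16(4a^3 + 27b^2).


Compute each component:
4a^3 = 4*(-2)^3 = 4*(-8) = -32
27b^2 = 27*(-6)^2 = 27*36 = 972
4a^3 + 27b^2 = -32 + 972 = 940
Delta = -16*940 = -15040

-15040


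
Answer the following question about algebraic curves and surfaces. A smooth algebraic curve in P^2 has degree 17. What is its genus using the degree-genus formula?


Using the genus formula for smooth plane curves:
g = (d-1)(d-2)/2
g = (17-1)(17-2)/2
g = 16*15/2
g = 240/2 = 120

120


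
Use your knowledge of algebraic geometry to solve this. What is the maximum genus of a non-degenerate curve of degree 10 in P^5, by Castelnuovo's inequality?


Castelnuovo's bound: write d - 1 = m(r-1) + epsilon with 0 <= epsilon < r-1.
d - 1 = 10 - 1 = 9
r - 1 = 5 - 1 = 4
9 = 2*4 + 1, so m = 2, epsilon = 1
pi(d, r) = m(m-1)(r-1)/2 + m*epsilon
= 2*1*4/2 + 2*1
= 8/2 + 2
= 4 + 2 = 6

6


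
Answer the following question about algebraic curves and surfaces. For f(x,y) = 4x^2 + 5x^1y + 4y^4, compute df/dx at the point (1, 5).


df/dx = 2*4*x^1 + 1*5*x^0*y
At (1,5): 2*4*1^1 + 1*5*1^0*5
= 8 + 25
= 33

33


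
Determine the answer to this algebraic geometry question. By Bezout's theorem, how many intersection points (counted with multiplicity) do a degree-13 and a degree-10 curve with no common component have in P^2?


Bezout's theorem states the intersection count equals the product of degrees.
Intersection count = 13 * 10 = 130

130


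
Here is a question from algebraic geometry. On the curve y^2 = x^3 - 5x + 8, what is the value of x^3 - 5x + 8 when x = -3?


Compute x^3 - 5x + 8 at x = -3:
x^3 = (-3)^3 = -27
(-5)*x = (-5)*(-3) = 15
Sum: -27 + 15 + 8 = -4

-4


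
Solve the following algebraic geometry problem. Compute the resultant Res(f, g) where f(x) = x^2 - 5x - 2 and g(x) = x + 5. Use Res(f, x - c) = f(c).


For Res(f, x - c), we evaluate f at x = c.
f(-5) = (-5)^2 - 5*(-5) - 2
= 25 + 25 - 2
= 50 - 2 = 48
Res(f, g) = 48

48


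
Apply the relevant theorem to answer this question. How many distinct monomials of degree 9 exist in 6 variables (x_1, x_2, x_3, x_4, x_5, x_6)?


The number of degree-9 monomials in 6 variables is C(d+n-1, n-1).
= C(9+6-1, 6-1) = C(14, 5)
= 2002

2002


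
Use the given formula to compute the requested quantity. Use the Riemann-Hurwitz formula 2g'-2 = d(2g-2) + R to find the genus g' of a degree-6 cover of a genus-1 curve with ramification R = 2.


Riemann-Hurwitz formula: 2g' - 2 = d(2g - 2) + R
Given: d = 6, g = 1, R = 2
2g' - 2 = 6*(2*1 - 2) + 2
2g' - 2 = 6*0 + 2
2g' - 2 = 0 + 2 = 2
2g' = 4
g' = 2

2


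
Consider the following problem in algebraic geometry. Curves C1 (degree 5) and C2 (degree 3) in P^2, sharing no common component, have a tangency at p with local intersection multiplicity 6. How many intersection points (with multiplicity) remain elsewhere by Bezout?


By Bezout's theorem, the total intersection number is d1 * d2.
Total = 5 * 3 = 15
Intersection multiplicity at p = 6
Remaining intersections = 15 - 6 = 9

9


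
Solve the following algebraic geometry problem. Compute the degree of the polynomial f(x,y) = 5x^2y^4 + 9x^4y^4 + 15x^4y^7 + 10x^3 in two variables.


Examine each term for its total degree (sum of exponents).
  Term '5x^2y^4' has total degree 2+4 = 6.
  Term '9x^4y^4' has total degree 4+4 = 8.
  Term '15x^4y^7' has total degree 4+7 = 11.
  Term '10x^3' has total degree 3+0 = 3.
The maximum total degree among all terms is 11.

11


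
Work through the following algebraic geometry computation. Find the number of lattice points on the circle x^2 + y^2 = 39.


Systematically check integer values of x where x^2 <= 39.
For each valid x, check if 39 - x^2 is a perfect square.
Total integer solutions found: 0

0


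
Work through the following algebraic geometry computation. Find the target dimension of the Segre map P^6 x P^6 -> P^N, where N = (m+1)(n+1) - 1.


The Segre embedding maps P^m x P^n into P^N via
all products of coordinates from each factor.
N = (m+1)(n+1) - 1
N = (6+1)(6+1) - 1
N = 7*7 - 1
N = 49 - 1 = 48

48


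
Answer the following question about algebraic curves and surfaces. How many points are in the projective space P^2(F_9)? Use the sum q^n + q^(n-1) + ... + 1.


P^2(F_9) has (q^(n+1) - 1)/(q - 1) points.
= 9^2 + 9^1 + 9^0
= 81 + 9 + 1
= 91

91


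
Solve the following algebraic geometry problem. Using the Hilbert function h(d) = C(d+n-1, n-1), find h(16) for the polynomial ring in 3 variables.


The Hilbert function for the polynomial ring in 3 variables is:
h(d) = C(d+n-1, n-1)
h(16) = C(16+3-1, 3-1) = C(18, 2)
= 18! / (2! * 16!)
= 153

153


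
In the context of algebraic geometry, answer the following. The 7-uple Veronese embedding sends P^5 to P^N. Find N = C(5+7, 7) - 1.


The Veronese embedding v_d: P^n -> P^N maps each point to all
degree-d monomials in n+1 homogeneous coordinates.
N = C(n+d, d) - 1
N = C(5+7, 7) - 1
N = C(12, 7) - 1
C(12, 7) = 792
N = 792 - 1 = 791

791


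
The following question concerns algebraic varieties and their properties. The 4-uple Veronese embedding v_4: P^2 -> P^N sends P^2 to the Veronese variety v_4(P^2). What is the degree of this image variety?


The Veronese variety v_4(P^2) has degree d^r.
d^r = 4^2 = 16

16


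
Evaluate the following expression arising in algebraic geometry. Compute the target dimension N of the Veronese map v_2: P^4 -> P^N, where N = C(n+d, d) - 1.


The Veronese embedding v_d: P^n -> P^N maps each point to all
degree-d monomials in n+1 homogeneous coordinates.
N = C(n+d, d) - 1
N = C(4+2, 2) - 1
N = C(6, 2) - 1
C(6, 2) = 15
N = 15 - 1 = 14

14


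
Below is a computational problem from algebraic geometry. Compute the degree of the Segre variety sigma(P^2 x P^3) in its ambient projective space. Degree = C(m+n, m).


The degree of the Segre variety P^2 x P^3 is C(m+n, m).
= C(5, 2)
= 10

10


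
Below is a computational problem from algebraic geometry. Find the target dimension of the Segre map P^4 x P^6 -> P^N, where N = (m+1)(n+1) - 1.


The Segre embedding maps P^m x P^n into P^N via
all products of coordinates from each factor.
N = (m+1)(n+1) - 1
N = (4+1)(6+1) - 1
N = 5*7 - 1
N = 35 - 1 = 34

34


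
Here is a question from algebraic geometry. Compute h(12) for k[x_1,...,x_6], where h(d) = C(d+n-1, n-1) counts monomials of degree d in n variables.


The Hilbert function for the polynomial ring in 6 variables is:
h(d) = C(d+n-1, n-1)
h(12) = C(12+6-1, 6-1) = C(17, 5)
= 17! / (5! * 12!)
= 6188

6188


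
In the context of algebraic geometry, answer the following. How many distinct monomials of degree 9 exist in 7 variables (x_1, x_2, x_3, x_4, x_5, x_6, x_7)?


The number of degree-9 monomials in 7 variables is C(d+n-1, n-1).
= C(9+7-1, 7-1) = C(15, 6)
= 5005

5005


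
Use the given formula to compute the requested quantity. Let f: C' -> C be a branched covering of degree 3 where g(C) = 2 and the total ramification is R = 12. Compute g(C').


Riemann-Hurwitz formula: 2g' - 2 = d(2g - 2) + R
Given: d = 3, g = 2, R = 12
2g' - 2 = 3*(2*2 - 2) + 12
2g' - 2 = 3*2 + 12
2g' - 2 = 6 + 12 = 18
2g' = 20
g' = 10

10


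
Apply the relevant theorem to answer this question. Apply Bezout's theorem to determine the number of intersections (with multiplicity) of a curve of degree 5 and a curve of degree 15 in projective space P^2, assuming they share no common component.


Bezout's theorem states the intersection count equals the product of degrees.
Intersection count = 5 * 15 = 75

75


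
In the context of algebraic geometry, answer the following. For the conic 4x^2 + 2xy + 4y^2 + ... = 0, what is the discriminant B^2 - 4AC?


The discriminant of a conic Ax^2 + Bxy + Cy^2 + ... = 0 is B^2 - 4AC.
B^2 = 2^2 = 4
4AC = 4*4*4 = 64
Discriminant = 4 - 64 = -60

-60


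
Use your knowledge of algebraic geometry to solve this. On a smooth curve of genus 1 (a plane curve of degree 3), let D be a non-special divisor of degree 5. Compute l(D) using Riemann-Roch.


First, compute the genus of a smooth plane curve of degree 3:
g = (d-1)(d-2)/2 = (3-1)(3-2)/2 = 1
For a non-special divisor D (i.e., h^1(D) = 0), Riemann-Roch gives:
l(D) = deg(D) - g + 1
Since deg(D) = 5 >= 2g - 1 = 1, D is non-special.
l(D) = 5 - 1 + 1 = 5

5


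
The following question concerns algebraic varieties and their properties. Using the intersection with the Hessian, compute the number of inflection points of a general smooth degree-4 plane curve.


For a general smooth plane curve C of degree d, the inflection points are
the intersection of C with its Hessian curve, which has degree 3(d-2).
By Bezout, the total intersection number is d * 3(d-2) = 4 * 6 = 24.
For a general curve every flex is ordinary, so each contributes
multiplicity 1 to C·Hess(C), and the number of distinct inflection
points is 3d(d-2).
Inflection points = 3*4*(4-2) = 3*4*2 = 24

24


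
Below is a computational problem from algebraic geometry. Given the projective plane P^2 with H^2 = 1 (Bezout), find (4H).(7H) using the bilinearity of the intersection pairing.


Using bilinearity of the intersection pairing on the projective plane P^2:
(aH).(bH) = ab * (H.H)
We have H^2 = 1 (Bezout).
D.E = (4H).(7H) = 4*7*1
= 28*1
= 28

28


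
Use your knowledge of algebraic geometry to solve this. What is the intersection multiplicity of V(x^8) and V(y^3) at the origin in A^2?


The intersection multiplicity of V(x^a) and V(y^b) at the origin is:
I(O; V(x^8), V(y^3)) = dim_k(k[x,y]/(x^8, y^3))
A basis for k[x,y]/(x^8, y^3) is the set of monomials x^i * y^j
where 0 <= i < 8 and 0 <= j < 3.
The number of such monomials is 8 * 3 = 24

24


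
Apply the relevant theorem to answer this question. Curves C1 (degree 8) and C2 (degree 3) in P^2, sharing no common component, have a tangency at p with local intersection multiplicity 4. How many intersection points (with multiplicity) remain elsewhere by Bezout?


By Bezout's theorem, the total intersection number is d1 * d2.
Total = 8 * 3 = 24
Intersection multiplicity at p = 4
Remaining intersections = 24 - 4 = 20

20


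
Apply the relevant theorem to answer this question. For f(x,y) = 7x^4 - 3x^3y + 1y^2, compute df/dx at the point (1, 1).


df/dx = 4*7*x^3 + 3*(-3)*x^2*y
At (1,1): 4*7*1^3 + 3*(-3)*1^2*1
= 28 - 9
= 19

19


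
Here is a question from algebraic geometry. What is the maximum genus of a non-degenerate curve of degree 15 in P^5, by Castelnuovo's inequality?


Castelnuovo's bound: write d - 1 = m(r-1) + epsilon with 0 <= epsilon < r-1.
d - 1 = 15 - 1 = 14
r - 1 = 5 - 1 = 4
14 = 3*4 + 2, so m = 3, epsilon = 2
pi(d, r) = m(m-1)(r-1)/2 + m*epsilon
= 3*2*4/2 + 3*2
= 24/2 + 6
= 12 + 6 = 18

18


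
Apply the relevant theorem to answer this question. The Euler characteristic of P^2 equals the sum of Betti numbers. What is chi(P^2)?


The complex projective space P^2 has one cell in each even real dimension 0, 2, ..., 4.
The cohomology groups are H^{2k}(P^2) = Z for k = 0,...,2, and 0 otherwise.
Euler characteristic = sum of Betti numbers = 1 per even-dimensional cohomology group.
chi(P^2) = 2 + 1 = 3

3


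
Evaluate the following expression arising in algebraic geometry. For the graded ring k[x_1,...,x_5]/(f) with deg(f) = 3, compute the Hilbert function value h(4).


For R = k[x_1,...,x_n]/(f) with f homogeneous of degree e:
The Hilbert series is (1 - t^e)/(1 - t)^n.
So h(d) = C(d+n-1, n-1) - C(d-e+n-1, n-1) for d >= e.
With n=5, e=3, d=4:
C(4+5-1, 5-1) = C(8, 4) = 70
C(4-3+5-1, 5-1) = C(5, 4) = 5
h(4) = 70 - 5 = 65

65


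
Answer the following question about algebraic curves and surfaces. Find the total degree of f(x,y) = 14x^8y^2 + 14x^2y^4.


Examine each term for its total degree (sum of exponents).
  Term '14x^8y^2' has total degree 8+2 = 10.
  Term '14x^2y^4' has total degree 2+4 = 6.
The maximum total degree among all terms is 10.

10


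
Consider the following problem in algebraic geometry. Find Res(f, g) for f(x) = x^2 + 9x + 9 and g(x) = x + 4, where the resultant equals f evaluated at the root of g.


For Res(f, x - c), we evaluate f at x = c.
f(-4) = (-4)^2 + 9*(-4) + 9
= 16 - 36 + 9
= -20 + 9 = -11
Res(f, g) = -11

-11


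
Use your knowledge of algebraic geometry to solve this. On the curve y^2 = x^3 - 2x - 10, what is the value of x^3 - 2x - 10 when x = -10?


Compute x^3 - 2x - 10 at x = -10:
x^3 = (-10)^3 = -1000
(-2)*x = (-2)*(-10) = 20
Sum: -1000 + 20 - 10 = -990

-990


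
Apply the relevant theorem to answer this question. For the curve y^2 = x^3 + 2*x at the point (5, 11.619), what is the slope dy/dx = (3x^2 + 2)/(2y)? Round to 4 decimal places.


Using implicit differentiation of y^2 = x^3 + 2*x:
2y * dy/dx = 3x^2 + 2
dy/dx = (3x^2 + 2)/(2y)
Numerator: 3*5^2 + 2 = 77
Denominator: 2*11.619 = 23.238
dy/dx = 77/23.238 = 3.3135

3.3135


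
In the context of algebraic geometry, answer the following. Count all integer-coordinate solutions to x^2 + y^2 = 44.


Systematically check integer values of x where x^2 <= 44.
For each valid x, check if 44 - x^2 is a perfect square.
Total integer solutions found: 0

0


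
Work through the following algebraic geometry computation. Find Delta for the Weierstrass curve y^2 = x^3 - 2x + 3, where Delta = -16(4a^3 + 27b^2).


Compute each component:
4a^3 = 4*(-2)^3 = 4*(-8) = -32
27b^2 = 27*3^2 = 27*9 = 243
4a^3 + 27b^2 = -32 + 243 = 211
Delta = -16*211 = -3376

-3376


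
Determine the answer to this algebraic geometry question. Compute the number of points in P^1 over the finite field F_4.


P^1(F_4) has (q^(n+1) - 1)/(q - 1) points.
= 4^1 + 4^0
= 4 + 1
= 5

5


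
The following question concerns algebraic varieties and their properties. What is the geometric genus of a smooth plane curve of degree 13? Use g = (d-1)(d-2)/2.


Using the genus formula for smooth plane curves:
g = (d-1)(d-2)/2
g = (13-1)(13-2)/2
g = 12*11/2
g = 132/2 = 66

66


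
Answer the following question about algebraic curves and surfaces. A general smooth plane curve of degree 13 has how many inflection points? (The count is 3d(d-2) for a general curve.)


For a general smooth plane curve C of degree d, the inflection points are
the intersection of C with its Hessian curve, which has degree 3(d-2).
By Bezout, the total intersection number is d * 3(d-2) = 13 * 33 = 429.
For a general curve every flex is ordinary, so each contributes
multiplicity 1 to C·Hess(C), and the number of distinct inflection
points is 3d(d-2).
Inflection points = 3*13*(13-2) = 3*13*11 = 429

429


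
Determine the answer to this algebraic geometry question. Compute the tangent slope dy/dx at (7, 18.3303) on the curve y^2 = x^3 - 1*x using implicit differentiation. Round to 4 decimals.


Using implicit differentiation of y^2 = x^3 - 1*x:
2y * dy/dx = 3x^2 - 1
dy/dx = (3x^2 - 1)/(2y)
Numerator: 3*7^2 - 1 = 146
Denominator: 2*18.3303 = 36.6606
dy/dx = 146/36.6606 = 3.9825

3.9825


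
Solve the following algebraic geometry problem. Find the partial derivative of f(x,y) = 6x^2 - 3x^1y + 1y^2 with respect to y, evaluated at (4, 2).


df/dy = (-3)*x^1 + 2*1*y^1
At (4,2): (-3)*4^1 + 2*1*2^1
= -12 + 4
= -8

-8


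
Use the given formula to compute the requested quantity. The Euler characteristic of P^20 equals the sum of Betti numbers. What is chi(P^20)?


The complex projective space P^20 has one cell in each even real dimension 0, 2, ..., 40.
The cohomology groups are H^{2k}(P^20) = Z for k = 0,...,20, and 0 otherwise.
Euler characteristic = sum of Betti numbers = 1 per even-dimensional cohomology group.
chi(P^20) = 20 + 1 = 21

21
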